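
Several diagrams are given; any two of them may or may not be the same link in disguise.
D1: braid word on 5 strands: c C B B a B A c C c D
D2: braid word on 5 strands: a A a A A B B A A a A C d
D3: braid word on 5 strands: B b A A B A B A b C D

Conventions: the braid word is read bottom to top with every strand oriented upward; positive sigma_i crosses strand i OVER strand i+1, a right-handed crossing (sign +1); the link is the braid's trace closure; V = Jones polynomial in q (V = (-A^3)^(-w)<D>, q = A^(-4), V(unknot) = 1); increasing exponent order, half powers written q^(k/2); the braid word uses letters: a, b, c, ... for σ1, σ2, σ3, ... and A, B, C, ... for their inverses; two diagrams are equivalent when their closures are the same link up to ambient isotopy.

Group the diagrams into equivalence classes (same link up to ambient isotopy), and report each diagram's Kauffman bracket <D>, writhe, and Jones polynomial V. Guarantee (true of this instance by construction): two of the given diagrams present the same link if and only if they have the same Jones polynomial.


equivalence classes: {D1} | {D2, D3}
D1 (bracket A^-7 + A; 11 crossings at w = -3): V = -q^(-5/2) - q^(-1/2)
V(D2) = q^(-13/2) - q^(-11/2) + q^(-9/2) - 2q^(-7/2) - q^(-3/2)  (w -5, c 13, <D> = A^-9 + 2A^-1 - A^3 + A^7 - A^11)
V(D3) = q^(-13/2) - q^(-11/2) + q^(-9/2) - 2q^(-7/2) - q^(-3/2)  (w -7, c 11, <D> = A^-15 + 2A^-7 - A^-3 + A - A^5)
observation: comparing 3 Jones polynomials yields 2 groups


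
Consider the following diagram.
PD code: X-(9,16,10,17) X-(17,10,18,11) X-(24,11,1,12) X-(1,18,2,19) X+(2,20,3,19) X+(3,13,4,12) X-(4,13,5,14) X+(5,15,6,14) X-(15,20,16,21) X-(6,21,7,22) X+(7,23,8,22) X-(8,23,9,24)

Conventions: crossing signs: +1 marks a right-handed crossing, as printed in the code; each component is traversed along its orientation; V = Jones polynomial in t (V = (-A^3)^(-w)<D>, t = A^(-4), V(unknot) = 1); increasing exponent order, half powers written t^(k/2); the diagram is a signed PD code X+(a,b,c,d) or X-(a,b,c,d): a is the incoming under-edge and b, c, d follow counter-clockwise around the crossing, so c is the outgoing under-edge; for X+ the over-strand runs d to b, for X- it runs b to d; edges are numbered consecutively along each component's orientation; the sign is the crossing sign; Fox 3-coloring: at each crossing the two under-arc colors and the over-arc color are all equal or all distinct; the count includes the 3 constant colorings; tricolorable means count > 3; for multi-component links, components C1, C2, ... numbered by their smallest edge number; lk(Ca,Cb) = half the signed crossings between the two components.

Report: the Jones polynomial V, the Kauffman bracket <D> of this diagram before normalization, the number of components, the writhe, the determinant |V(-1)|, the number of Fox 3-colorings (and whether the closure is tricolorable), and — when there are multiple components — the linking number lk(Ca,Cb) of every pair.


V(t) = -t^-4 + t^-3 + t^-1
bracket: A^-8 + 1 - A^4, w = -4
1 component, writhe -4, over 12 crossings
det 3, colorings 9 of 3^12 — tricolorable
observation: w = -4 shifts under R1 moves; the (-A^3)^(4) factor cancels that in V


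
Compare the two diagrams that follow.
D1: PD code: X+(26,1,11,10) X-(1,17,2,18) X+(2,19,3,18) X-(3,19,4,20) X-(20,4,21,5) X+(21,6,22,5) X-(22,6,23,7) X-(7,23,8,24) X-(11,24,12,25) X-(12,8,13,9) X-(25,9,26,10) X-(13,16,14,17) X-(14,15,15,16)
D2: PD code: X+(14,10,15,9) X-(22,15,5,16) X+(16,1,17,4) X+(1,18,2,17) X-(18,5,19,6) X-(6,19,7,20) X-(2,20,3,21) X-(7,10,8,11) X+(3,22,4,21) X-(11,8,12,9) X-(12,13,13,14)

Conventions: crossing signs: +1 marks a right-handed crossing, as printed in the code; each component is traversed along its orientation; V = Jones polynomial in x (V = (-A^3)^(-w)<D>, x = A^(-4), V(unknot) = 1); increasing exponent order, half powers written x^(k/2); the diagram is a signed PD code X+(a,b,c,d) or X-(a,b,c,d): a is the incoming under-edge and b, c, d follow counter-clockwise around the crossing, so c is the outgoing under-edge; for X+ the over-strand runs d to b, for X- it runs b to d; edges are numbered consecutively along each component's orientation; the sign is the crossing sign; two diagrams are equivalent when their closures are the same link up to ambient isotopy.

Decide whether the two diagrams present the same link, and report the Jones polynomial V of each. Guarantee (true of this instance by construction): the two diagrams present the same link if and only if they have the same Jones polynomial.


same link: no
V(D1) = -x^(-11/2) + x^(-9/2) - x^(-7/2) - x^(-3/2)  [13 crossings, <D> = A^-15 + A^-7 - A^-3 + A, w = -7]
D2 (bracket A^-15 + 2A^-7 - A^-3 + A - A^5; 11 crossings at w = -3): V = x^(-7/2) - x^(-5/2) + x^(-3/2) - 2x^(-1/2) - x^(3/2)
note: 2 classes among 2 diagrams; unequal V(x) rules out equality


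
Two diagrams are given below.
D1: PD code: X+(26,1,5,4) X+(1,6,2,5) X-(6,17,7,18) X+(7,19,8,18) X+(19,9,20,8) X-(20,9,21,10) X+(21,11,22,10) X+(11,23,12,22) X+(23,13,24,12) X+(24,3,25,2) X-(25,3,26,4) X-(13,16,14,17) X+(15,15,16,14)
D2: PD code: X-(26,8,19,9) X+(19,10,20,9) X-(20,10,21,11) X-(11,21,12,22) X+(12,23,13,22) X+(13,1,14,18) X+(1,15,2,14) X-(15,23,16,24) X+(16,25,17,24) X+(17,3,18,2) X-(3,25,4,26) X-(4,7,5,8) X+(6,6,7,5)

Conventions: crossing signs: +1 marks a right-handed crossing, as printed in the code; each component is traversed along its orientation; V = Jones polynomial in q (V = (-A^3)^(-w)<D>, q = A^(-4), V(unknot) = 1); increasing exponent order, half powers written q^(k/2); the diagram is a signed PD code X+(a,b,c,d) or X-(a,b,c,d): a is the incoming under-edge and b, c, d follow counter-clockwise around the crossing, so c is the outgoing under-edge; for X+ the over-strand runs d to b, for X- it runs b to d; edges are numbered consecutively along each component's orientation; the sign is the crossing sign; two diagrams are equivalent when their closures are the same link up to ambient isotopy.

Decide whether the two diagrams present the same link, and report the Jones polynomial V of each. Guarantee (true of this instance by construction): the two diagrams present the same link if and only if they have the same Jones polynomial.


equivalent: no
D1 (bracket -A^-11 + A^-7 - A^-3 + 2A + A^9; 13 crossings at w = +5): V = -q^(3/2) - 2q^(7/2) + q^(9/2) - q^(11/2) + q^(13/2)
V(D2) = -q^(-3/2) - 2q^(1/2) + q^(3/2) - q^(5/2) + q^(7/2)  (w +1, c 13, <D> = -A^-11 + A^-7 - A^-3 + 2A + A^9)
key observation: V(q) takes 2 values over 2 diagrams, fixing the grouping


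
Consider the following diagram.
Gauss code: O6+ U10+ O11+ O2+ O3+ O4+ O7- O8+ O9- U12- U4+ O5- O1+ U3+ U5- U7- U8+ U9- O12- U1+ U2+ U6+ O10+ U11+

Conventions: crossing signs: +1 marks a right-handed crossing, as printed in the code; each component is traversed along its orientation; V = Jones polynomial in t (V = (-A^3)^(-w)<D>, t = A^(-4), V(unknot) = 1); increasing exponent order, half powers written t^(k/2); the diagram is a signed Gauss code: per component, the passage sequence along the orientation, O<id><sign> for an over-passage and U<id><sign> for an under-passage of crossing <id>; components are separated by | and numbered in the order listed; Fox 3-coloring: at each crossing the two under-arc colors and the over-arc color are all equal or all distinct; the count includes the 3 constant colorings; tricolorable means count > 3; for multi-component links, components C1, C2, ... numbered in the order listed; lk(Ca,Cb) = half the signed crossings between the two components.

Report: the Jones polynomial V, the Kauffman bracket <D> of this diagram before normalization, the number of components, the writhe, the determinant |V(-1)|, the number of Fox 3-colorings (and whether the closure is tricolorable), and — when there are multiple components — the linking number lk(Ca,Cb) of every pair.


V(t) = t^-1 - 1 + 2t - 3t^2 + 3t^3 - 2t^4 + 2t^5 - t^6
bracket: -A^-12 + 2A^-8 - 2A^-4 + 3 - 3A^4 + 2A^8 - A^12 + A^16, w = +4
1 component, writhe +4, over 12 crossings
det 15, colorings 9 of 3^12 — tricolorable
observation: the span of V is 7, forcing >= 7 crossings in any diagram


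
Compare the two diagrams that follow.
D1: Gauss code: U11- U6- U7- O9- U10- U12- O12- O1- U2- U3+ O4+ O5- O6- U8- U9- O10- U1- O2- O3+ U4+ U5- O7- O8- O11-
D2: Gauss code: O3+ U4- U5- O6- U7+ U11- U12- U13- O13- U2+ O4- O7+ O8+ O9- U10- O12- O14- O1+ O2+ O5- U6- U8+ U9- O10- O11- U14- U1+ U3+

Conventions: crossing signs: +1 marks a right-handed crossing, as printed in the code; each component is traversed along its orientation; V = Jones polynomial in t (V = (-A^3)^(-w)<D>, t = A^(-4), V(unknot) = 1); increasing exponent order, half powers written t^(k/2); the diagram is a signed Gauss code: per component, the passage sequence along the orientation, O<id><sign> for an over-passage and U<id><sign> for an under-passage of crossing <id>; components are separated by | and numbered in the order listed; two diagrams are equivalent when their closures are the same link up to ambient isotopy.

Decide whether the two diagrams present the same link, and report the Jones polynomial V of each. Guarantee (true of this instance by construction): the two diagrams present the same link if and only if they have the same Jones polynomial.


equivalent: no
D1 (bracket A^-16 + A^-8 - A^-4 + 1 - A^4; 12 crossings at w = -8): V = -t^-7 + t^-6 - t^-5 + t^-4 + t^-2
D2 (bracket A^-8 - A^-4 + 2 - A^4 + A^8 - A^12; 14 crossings at w = -4): V = -t^-6 + t^-5 - t^-4 + 2t^-3 - t^-2 + t^-1
key observation: comparing 2 Jones polynomials yields 2 groups


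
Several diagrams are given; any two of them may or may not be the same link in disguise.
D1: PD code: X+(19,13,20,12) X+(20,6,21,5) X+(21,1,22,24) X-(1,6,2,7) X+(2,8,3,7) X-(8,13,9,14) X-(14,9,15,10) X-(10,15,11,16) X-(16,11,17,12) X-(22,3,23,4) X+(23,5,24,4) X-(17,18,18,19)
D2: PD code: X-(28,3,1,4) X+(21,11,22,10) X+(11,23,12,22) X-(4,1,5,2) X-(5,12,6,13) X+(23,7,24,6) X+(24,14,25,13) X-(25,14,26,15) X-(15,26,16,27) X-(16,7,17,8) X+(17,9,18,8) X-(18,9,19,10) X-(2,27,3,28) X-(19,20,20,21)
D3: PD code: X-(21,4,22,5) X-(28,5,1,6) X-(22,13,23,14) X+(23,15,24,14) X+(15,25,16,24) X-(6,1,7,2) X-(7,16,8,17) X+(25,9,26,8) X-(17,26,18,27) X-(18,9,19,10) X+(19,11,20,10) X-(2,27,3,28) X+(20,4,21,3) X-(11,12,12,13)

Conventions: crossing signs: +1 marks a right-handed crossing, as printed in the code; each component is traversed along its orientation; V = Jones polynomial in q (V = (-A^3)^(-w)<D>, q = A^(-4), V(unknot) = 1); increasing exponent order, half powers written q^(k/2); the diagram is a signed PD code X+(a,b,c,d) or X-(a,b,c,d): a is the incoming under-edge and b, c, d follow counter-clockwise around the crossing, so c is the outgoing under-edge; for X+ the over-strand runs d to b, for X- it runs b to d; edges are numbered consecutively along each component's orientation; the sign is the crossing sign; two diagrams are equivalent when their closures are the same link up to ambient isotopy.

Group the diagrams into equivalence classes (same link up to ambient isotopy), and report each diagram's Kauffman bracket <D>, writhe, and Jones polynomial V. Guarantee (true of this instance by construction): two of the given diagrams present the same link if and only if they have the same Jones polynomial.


classes: {D1} | {D2, D3}
V(D1) = -q^-4 + q^-3 + q^-1  [12 crossings, <D> = A^-2 + A^6 - A^10, w = -2]
D2 (bracket A^-16 - A^-12 + 2A^-8 - 3A^-4 + 3 - 2A^4 + 2A^8 - A^12; 14 crossings at w = -4): V = -q^-6 + 2q^-5 - 2q^-4 + 3q^-3 - 3q^-2 + 2q^-1 - 1 + q
V(D3) = -q^-6 + 2q^-5 - 2q^-4 + 3q^-3 - 3q^-2 + 2q^-1 - 1 + q  (w -4, c 14, <D> = A^-16 - A^-12 + 2A^-8 - 3A^-4 + 3 - 2A^4 + 2A^8 - A^12)
insight: V(q) takes 2 values over 3 diagrams, fixing the grouping


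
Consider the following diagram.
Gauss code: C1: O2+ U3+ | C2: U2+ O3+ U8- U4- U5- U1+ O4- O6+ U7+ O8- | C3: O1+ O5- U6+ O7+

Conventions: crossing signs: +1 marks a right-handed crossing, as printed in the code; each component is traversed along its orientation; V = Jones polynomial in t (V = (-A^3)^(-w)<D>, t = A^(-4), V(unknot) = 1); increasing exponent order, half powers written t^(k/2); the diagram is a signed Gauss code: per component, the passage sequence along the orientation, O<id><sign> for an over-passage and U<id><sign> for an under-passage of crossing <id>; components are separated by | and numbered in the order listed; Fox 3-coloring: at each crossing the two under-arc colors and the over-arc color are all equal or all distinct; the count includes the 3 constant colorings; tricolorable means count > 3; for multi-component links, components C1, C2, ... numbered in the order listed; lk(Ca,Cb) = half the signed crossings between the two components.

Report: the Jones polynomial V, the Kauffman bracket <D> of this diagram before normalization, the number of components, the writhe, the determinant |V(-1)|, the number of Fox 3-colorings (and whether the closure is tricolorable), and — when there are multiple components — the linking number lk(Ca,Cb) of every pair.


Jones polynomial: V(t) = t + 2t^3 + t^5
<D> = A^-14 + 2A^-6 + A^2; writhe +2
components 3, writhe +2 (8 crossings)
linking number lk(C1,C2) = +1
lk(C1,C3): 0
lk(C2,C3) = +1
3-colorings: 3 of 3^8, det 4 — not tricolorable
note: w = +2 (over 8 crossings) is diagram-only; (-A^3)^(-2) removes it from V


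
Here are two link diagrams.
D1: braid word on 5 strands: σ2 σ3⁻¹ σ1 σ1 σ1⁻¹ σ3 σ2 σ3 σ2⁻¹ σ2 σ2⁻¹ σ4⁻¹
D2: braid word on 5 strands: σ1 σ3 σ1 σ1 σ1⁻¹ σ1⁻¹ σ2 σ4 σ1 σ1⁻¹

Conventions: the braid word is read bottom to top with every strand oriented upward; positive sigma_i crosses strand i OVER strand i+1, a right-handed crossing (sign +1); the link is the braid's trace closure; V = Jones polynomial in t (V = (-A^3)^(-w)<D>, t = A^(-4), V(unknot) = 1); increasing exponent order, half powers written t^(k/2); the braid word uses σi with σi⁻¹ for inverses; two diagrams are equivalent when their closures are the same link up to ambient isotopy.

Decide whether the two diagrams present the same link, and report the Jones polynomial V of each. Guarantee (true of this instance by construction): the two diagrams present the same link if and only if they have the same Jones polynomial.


equivalent: yes
V(D1) = 1  (w +2, c 12, <D> = A^6)
V(D2) = 1  (w +4, c 10, <D> = A^12)
why: from 12 to 10 crossings by R-moves: one link, two diagrams


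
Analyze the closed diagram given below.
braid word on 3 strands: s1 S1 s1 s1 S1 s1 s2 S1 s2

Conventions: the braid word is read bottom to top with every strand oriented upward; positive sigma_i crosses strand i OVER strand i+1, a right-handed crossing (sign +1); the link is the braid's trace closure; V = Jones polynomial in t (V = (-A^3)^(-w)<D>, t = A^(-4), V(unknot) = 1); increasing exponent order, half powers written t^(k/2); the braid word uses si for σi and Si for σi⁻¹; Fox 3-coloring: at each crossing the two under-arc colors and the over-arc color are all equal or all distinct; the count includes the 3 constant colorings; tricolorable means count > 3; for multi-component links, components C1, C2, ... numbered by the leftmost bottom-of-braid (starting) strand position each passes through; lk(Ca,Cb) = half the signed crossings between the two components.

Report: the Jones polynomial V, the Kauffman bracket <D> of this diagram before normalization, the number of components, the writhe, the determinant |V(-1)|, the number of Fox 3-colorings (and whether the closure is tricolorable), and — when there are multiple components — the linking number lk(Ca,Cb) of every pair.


Jones polynomial: V(t) = -t^(1/2) + t^(3/2) - t^(5/2) - t^(9/2)
<D> = A^-9 + A^-1 - A^3 + A^7; writhe +3
components 2, writhe +3 (9 crossings)
linking number lk(C1,C2) = +2
3-colorings: 3 of 3^9, det 4 — not tricolorable
note: the word shrinks to σ1 σ1 σ2 σ1⁻¹ σ2 after cancelling


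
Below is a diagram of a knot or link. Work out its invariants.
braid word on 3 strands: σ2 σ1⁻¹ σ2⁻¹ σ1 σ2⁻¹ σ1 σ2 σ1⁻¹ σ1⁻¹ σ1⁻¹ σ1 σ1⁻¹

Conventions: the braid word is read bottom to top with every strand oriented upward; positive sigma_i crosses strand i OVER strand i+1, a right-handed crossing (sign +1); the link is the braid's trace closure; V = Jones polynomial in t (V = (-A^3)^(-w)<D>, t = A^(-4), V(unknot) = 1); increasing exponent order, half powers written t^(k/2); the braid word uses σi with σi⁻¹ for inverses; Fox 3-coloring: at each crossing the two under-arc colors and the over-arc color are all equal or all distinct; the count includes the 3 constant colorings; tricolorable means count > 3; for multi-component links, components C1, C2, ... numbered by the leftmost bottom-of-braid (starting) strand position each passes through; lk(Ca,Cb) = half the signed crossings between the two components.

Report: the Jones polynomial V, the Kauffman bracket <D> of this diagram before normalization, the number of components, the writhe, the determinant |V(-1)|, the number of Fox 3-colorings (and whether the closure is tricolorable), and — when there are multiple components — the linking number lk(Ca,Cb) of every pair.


Jones polynomial: V(t) = -t^-6 + t^-5 - 2t^-4 + 3t^-3 - 2t^-2 + 3t^-1 - 1 + t - t^2
<D> = -A^-14 + A^-10 - A^-6 + 3A^-2 - 2A^2 + 3A^6 - 2A^10 + A^14 - A^18; writhe -2
components 1, writhe -2 (12 crossings)
3-colorings: 9 of 3^12, det 15 — tricolorable
note: V spans 8 powers of t: at least 8 crossings in any diagram


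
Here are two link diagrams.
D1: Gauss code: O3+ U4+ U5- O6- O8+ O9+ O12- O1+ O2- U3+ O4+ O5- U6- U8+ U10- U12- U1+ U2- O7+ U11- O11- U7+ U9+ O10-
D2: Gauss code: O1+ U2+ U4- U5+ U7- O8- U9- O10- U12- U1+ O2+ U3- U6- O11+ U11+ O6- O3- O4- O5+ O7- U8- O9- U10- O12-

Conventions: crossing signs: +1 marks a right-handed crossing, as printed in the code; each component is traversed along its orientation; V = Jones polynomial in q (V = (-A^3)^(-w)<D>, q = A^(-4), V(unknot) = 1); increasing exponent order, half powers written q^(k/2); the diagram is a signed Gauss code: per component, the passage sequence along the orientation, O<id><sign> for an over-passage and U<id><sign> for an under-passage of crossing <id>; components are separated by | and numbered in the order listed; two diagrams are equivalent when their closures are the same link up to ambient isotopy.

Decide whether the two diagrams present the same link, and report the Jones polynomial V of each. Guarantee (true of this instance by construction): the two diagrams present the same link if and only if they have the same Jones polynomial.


same link: no
V(D1) = 1  [12 crossings, <D> = 1, w = 0]
V(D2) = -q^-4 + q^-3 + q^-1  (w -4, c 12, <D> = A^-8 + 1 - A^4)
note: 2 values of V(q) split the 2 diagrams


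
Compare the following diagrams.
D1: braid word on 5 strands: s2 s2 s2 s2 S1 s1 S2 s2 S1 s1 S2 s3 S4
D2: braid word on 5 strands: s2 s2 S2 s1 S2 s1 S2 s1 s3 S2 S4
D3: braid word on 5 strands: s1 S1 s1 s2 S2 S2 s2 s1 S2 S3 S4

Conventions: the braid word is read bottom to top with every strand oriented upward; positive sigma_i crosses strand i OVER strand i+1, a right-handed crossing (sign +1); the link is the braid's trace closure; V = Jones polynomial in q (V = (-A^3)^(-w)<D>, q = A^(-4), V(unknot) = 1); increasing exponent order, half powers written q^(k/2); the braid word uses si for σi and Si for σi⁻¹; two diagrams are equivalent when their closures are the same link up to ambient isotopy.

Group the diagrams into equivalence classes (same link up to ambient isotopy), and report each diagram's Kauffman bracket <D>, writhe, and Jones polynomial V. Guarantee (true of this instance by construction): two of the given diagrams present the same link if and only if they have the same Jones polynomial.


classes: {D1} | {D2} | {D3}
V(D1) = -q^(1/2) - q^(3/2) - q^(5/2) + q^(9/2)  [13 crossings, <D> = -A^-9 + A^-1 + A^3 + A^7, w = +3]
V(D2) = -q^(-3/2) + q^(-1/2) - 2q^(1/2) + q^(3/2) - 2q^(5/2) + q^(7/2)  [11 crossings, <D> = -A^-11 + 2A^-7 - A^-3 + 2A - A^5 + A^9, w = +1]
V(D3) = -q^(1/2) - q^(5/2)  (w -1, c 11, <D> = A^-13 + A^-5)
insight: 3 classes among 3 diagrams; unequal V(q) rules out equality


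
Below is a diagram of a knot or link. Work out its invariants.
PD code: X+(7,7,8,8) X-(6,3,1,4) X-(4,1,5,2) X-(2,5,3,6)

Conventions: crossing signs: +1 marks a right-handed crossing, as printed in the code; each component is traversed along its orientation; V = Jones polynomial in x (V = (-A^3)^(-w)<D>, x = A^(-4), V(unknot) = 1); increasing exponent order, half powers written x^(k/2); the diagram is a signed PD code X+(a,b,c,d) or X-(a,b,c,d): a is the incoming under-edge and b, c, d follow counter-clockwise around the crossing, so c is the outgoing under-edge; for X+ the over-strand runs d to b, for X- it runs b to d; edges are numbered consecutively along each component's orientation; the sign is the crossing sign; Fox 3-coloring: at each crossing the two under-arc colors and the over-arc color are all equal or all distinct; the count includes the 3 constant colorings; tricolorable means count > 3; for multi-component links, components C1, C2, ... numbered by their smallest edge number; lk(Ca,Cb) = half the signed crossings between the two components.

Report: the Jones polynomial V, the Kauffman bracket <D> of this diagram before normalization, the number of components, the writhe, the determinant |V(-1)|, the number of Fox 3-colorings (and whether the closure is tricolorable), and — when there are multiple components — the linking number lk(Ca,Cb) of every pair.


V(x) = x^(-9/2) - x^(-5/2) - x^(-3/2) - x^(-1/2)
bracket: -A^-4 - 1 - A^4 + A^12, w = -2
2 components, writhe -2, over 4 crossings
lk(C1,C2) = 0
det 0, colorings 27 of 3^4 — tricolorable
observation: the span of V is 4, within the link bound 4 + 2 - 1


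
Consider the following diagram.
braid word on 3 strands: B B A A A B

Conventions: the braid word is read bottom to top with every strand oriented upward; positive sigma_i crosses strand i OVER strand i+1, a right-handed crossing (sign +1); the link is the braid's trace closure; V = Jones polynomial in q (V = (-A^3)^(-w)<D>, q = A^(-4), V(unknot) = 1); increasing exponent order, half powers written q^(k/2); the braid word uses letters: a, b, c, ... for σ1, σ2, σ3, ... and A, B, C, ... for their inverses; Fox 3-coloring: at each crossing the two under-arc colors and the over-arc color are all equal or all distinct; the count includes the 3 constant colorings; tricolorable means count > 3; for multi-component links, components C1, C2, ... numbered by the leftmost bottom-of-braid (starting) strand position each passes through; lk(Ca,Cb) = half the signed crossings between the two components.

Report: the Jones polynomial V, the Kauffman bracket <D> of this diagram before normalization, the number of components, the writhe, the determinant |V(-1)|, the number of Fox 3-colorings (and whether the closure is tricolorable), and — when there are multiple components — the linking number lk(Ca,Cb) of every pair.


V = q^-8 - 2q^-7 + q^-6 - 2q^-5 + 2q^-4 + q^-2
<D> = A^-10 + 2A^-2 - 2A^2 + A^6 - 2A^10 + A^14 (w = -6)
1 component over 6 crossings, w = -6
27 Fox colorings among 3^6, |V(-1)| = 9: tricolorable
why: det 9 = |V(-1)|; divisible by 3, so tricolorable


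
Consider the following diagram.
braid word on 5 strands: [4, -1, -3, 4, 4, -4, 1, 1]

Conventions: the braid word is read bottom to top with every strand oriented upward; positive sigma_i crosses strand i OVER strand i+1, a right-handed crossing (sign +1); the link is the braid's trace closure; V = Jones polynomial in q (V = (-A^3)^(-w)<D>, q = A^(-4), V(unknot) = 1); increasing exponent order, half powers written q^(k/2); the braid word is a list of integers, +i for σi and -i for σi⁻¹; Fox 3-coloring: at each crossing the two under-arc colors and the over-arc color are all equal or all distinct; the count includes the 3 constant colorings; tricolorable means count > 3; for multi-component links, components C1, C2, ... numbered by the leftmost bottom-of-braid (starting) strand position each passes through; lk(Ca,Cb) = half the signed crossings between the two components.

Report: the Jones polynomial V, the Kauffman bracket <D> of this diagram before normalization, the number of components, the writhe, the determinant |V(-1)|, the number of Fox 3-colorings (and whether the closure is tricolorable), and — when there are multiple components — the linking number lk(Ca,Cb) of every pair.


V(q) = 1 + q + q^2 + q^3
bracket: A^-6 + A^-2 + A^2 + A^6, w = +2
3 components, writhe +2, over 8 crossings
lk(C1,C2) = 0
linking number lk(C1,C3) = 0
lk(C2,C3): +1
det 0, colorings 9 of 3^8 — tricolorable
observation: w = +2 shifts under R1 moves; the (-A^3)^(-2) factor cancels that in V


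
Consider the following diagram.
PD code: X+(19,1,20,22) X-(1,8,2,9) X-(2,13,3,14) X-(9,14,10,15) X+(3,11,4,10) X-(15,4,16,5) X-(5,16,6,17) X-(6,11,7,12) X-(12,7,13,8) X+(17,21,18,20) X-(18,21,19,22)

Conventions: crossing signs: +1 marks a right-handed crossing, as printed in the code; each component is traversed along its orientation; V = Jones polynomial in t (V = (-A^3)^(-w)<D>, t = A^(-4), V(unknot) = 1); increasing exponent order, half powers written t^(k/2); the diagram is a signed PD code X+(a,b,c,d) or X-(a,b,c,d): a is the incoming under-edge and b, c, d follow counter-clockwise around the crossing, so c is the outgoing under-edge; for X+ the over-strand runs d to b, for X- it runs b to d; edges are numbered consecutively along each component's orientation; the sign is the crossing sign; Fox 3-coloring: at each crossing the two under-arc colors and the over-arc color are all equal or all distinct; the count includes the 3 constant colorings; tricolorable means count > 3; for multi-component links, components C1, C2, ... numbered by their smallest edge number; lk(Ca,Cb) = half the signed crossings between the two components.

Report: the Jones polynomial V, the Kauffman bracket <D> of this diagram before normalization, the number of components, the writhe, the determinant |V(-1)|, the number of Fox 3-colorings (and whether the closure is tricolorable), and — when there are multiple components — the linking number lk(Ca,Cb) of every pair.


V = t^-8 - 2t^-7 + t^-6 - 2t^-5 + 2t^-4 + t^-2
<D> = -A^-7 - 2A + 2A^5 - A^9 + 2A^13 - A^17 (w = -5)
1 component over 11 crossings, w = -5
27 Fox colorings among 3^11, |V(-1)| = 9: tricolorable
why: |V(-1)| = 9: so tricolorable, since 3 divides 9


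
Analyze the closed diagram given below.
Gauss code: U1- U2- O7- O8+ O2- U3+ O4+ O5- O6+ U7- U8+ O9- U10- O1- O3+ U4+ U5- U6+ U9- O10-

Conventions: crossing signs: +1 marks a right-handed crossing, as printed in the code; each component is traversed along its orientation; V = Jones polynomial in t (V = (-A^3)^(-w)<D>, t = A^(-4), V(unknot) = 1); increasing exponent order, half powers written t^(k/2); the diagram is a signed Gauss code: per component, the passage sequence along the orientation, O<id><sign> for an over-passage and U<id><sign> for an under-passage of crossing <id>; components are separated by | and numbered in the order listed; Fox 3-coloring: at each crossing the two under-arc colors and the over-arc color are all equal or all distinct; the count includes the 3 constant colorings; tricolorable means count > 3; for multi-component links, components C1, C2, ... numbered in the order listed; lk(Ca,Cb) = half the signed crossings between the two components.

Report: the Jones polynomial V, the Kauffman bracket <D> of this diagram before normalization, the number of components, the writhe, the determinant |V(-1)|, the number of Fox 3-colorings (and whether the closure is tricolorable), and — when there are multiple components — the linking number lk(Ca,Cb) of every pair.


V(t) = 1
bracket: A^-6, w = -2
1 component, writhe -2, over 10 crossings
det 1, colorings 3 of 3^10 — not tricolorable
observation: w = -2 (over 10 crossings) is diagram-only; (-A^3)^(2) removes it from V


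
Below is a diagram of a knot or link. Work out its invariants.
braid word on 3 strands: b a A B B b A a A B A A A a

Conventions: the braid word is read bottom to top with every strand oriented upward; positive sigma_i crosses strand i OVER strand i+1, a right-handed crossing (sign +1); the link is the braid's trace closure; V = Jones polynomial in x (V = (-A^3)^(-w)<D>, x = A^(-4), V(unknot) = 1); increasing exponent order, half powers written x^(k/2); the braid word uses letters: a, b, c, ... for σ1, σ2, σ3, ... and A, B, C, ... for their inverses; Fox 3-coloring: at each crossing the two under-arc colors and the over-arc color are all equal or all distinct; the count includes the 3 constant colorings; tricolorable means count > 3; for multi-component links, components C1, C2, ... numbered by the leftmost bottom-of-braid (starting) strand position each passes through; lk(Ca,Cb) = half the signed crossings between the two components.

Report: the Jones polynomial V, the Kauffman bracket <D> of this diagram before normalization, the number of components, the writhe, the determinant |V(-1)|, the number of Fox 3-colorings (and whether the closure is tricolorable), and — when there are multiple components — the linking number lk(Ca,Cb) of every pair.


V = -x^-4 + x^-3 + x^-1
<D> = A^-8 + 1 - A^4 (w = -4)
1 component over 14 crossings, w = -4
9 Fox colorings among 3^14, |V(-1)| = 3: tricolorable
why: |V(-1)| = 3: so tricolorable, since 3 divides 3


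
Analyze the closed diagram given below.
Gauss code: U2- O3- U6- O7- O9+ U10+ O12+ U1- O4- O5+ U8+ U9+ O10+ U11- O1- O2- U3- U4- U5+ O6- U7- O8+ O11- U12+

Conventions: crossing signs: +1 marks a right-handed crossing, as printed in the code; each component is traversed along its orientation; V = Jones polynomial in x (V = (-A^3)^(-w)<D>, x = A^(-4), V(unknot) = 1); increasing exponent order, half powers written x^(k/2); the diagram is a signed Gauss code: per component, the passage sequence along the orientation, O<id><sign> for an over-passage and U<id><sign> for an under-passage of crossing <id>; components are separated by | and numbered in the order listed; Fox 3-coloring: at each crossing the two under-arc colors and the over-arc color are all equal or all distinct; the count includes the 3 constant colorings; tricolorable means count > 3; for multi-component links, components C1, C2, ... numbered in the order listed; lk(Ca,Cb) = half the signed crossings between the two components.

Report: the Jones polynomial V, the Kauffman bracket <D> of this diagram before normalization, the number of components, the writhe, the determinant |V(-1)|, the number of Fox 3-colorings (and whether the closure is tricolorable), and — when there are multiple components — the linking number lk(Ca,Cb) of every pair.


V(x) = -x^-6 + 2x^-5 - 3x^-4 + 4x^-3 - 4x^-2 + 4x^-1 - 2 + 2x - x^2
bracket: -A^-14 + 2A^-10 - 2A^-6 + 4A^-2 - 4A^2 + 4A^6 - 3A^10 + 2A^14 - A^18, w = -2
1 component, writhe -2, over 12 crossings
det 23, colorings 3 of 3^12 — not tricolorable
observation: w = -2 (over 12 crossings) is diagram-only; (-A^3)^(2) removes it from V


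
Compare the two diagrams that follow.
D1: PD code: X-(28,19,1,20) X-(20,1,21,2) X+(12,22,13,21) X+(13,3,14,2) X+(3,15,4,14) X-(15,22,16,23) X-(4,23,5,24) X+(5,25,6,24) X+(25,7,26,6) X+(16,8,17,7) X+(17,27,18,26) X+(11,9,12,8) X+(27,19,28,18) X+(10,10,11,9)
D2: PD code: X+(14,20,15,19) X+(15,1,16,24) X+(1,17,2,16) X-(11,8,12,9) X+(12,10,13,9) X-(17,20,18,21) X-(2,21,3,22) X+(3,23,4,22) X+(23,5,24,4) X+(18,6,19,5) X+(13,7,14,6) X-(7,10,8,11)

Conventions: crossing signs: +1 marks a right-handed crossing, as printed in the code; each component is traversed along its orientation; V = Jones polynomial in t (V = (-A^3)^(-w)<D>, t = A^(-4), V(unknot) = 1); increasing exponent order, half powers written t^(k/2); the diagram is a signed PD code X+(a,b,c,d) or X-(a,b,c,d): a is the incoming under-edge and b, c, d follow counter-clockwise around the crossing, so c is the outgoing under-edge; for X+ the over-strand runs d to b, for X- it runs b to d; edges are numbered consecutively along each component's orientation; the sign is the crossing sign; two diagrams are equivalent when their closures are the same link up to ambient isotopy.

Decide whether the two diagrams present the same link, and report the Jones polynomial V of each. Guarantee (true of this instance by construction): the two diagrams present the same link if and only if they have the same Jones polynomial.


equivalent: yes
D1 (bracket -A^-6 + A^-2 - A^2 + 2A^6 - A^10 + A^14; 14 crossings at w = +6): V = t - t^2 + 2t^3 - t^4 + t^5 - t^6
D2 (bracket -A^-12 + A^-8 - A^-4 + 2 - A^4 + A^8; 12 crossings at w = +4): V = t - t^2 + 2t^3 - t^4 + t^5 - t^6
key observation: from 14 to 12 crossings by R-moves: one link, two diagrams


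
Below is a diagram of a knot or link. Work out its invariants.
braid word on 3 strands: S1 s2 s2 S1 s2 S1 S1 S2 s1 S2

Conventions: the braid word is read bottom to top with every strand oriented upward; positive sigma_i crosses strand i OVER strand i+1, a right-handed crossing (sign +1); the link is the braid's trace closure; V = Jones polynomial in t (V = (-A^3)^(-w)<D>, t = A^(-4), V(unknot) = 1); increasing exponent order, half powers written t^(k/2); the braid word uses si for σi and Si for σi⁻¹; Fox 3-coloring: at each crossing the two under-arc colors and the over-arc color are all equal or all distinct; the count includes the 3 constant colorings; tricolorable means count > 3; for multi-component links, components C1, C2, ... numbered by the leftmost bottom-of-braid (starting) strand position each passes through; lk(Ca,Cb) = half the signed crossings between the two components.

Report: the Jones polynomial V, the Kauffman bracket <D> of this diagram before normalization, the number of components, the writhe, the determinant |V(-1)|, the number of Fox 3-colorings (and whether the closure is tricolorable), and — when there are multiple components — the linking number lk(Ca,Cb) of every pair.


V = t^-6 - 2t^-5 + 2t^-4 - 3t^-3 + 4t^-2 - 3t^-1 + 3 - 2t + t^2
<D> = A^-14 - 2A^-10 + 3A^-6 - 3A^-2 + 4A^2 - 3A^6 + 2A^10 - 2A^14 + A^18 (w = -2)
1 component over 10 crossings, w = -2
9 Fox colorings among 3^10, |V(-1)| = 21: tricolorable
why: w = -2 shifts under R1 moves; the (-A^3)^(2) factor cancels that in V


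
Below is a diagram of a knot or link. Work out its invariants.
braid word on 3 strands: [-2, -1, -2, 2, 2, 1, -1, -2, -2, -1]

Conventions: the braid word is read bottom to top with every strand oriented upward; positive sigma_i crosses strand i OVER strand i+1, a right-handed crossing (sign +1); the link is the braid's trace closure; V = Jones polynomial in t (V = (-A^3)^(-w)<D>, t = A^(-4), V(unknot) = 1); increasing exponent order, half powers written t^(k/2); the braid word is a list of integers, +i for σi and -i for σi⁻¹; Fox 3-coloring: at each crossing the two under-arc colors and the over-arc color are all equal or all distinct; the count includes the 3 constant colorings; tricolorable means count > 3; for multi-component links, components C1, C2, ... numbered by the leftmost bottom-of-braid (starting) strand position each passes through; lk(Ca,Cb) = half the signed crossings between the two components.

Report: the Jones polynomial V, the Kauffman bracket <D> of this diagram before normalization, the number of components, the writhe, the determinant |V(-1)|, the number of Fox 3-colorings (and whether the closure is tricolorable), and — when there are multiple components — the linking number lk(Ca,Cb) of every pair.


V = -t^-4 + t^-3 + t^-1
<D> = A^-8 + 1 - A^4 (w = -4)
1 component over 10 crossings, w = -4
9 Fox colorings among 3^10, |V(-1)| = 3: tricolorable
why: |V(-1)| = 3: so tricolorable, since 3 divides 3


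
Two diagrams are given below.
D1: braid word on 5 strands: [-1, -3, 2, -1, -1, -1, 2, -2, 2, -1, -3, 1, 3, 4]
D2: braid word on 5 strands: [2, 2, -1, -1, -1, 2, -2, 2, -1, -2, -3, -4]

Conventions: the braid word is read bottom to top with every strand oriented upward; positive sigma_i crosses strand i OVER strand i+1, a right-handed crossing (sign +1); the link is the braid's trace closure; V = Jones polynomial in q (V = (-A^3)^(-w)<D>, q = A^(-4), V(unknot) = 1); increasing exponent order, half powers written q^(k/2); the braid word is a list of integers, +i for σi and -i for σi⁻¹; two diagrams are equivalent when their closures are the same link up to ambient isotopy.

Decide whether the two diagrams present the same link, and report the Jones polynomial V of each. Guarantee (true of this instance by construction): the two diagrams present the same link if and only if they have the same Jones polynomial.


same link: yes
V(D1) = q^-5 - 2q^-4 + 2q^-3 - 2q^-2 + 2q^-1 - 1 + q  [14 crossings, <D> = A^-10 - A^-6 + 2A^-2 - 2A^2 + 2A^6 - 2A^10 + A^14, w = -2]
V(D2) = q^-5 - 2q^-4 + 2q^-3 - 2q^-2 + 2q^-1 - 1 + q  (w -4, c 12, <D> = A^-16 - A^-12 + 2A^-8 - 2A^-4 + 2 - 2A^4 + A^8)
note: Markov moves rewrite D1 (14 crossings) into D2 (12)


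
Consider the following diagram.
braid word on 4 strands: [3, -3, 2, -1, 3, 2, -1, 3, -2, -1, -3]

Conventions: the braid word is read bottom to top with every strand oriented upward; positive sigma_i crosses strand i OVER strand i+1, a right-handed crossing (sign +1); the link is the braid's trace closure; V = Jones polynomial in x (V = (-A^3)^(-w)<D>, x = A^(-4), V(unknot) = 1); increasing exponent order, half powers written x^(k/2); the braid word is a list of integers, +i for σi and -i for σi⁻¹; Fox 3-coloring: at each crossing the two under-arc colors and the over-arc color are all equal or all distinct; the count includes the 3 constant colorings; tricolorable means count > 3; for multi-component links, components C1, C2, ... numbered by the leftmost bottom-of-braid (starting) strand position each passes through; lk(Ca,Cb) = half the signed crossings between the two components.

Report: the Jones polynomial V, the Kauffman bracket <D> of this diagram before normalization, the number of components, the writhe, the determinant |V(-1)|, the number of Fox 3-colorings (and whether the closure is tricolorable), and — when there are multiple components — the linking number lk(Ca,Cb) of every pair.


V = x^-2 - x^-1 + 1 - x + x^2
<D> = -A^-11 + A^-7 - A^-3 + A - A^5 (w = -1)
1 component over 11 crossings, w = -1
3 Fox colorings among 3^11, |V(-1)| = 5: not tricolorable
why: det 5 = |V(-1)|; not divisible by 3, so not tricolorable


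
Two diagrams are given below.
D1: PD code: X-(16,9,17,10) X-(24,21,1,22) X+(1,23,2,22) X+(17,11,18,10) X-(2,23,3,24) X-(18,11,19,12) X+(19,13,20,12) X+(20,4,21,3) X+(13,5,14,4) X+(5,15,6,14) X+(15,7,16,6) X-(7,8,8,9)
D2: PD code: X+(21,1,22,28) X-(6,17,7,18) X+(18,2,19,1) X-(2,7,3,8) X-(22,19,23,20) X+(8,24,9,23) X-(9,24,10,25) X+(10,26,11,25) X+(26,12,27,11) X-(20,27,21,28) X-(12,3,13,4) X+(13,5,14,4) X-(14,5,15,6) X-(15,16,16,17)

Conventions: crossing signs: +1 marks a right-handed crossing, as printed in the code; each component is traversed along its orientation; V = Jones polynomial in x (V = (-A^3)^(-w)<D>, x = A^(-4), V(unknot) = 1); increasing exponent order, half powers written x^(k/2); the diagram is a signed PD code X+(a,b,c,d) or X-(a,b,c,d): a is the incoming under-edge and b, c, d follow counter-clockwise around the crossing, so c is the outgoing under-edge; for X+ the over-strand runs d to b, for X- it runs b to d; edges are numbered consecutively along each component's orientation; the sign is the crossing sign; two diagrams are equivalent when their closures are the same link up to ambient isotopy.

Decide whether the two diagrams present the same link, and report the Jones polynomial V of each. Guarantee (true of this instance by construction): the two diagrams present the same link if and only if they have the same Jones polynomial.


equivalent: no
V(D1) = x + x^3 - x^4  (w +2, c 12, <D> = -A^-10 + A^-6 + A^2)
V(D2) = -x^-3 + 2x^-2 - 2x^-1 + 3 - 2x + 2x^2 - x^3  (w -2, c 14, <D> = -A^-18 + 2A^-14 - 2A^-10 + 3A^-6 - 2A^-2 + 2A^2 - A^6)
why: 2 values of V(x) split the 2 diagrams


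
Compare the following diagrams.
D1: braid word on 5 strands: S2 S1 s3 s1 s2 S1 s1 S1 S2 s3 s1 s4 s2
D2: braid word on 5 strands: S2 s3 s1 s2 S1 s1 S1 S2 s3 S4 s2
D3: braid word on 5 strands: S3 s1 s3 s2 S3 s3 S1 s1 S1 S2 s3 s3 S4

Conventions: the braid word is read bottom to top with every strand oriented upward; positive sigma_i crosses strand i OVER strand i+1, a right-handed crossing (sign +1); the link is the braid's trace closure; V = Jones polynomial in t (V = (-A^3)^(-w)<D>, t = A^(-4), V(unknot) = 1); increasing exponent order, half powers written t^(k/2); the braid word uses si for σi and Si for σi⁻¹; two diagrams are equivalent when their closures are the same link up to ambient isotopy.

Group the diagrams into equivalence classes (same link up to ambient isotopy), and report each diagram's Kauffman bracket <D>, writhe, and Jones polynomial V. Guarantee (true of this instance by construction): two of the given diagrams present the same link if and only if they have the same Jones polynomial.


classes: {D1, D2, D3}
V(D1) = -t^(1/2) - t^(5/2)  [13 crossings, <D> = A^-1 + A^7, w = +3]
V(D2) = -t^(1/2) - t^(5/2)  (w +1, c 11, <D> = A^-7 + A)
V(D3) = -t^(1/2) - t^(5/2)  [13 crossings, <D> = A^-7 + A, w = +1]
note: one V(t) for all 3 diagrams — one class (guaranteed)
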